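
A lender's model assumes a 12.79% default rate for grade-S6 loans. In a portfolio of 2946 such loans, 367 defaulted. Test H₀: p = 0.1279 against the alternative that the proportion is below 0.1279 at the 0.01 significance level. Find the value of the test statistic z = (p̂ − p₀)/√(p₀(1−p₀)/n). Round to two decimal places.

z = -0.54

p̂ = 367/2946 ≈ 0.12458.
SE = √(p₀(1−p₀)/n) = √(0.11154/2946) = 0.00615.
z = (0.12458 − 0.1279)/0.00615 = -0.00332/0.00615 = -0.54.
p-value = P(Z < -0.540) ≈ 0.2945. With α = 0.01, fail to reject H₀.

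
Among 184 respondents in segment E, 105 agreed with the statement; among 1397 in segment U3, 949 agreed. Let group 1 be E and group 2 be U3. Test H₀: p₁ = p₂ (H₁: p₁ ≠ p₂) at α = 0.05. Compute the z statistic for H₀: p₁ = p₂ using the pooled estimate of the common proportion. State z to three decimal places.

z = -2.939

p̂₁ = 105/184 = 0.57065, p̂₂ = 949/1397 = 0.67931.
Pooled p̂ = (105+949)/(184+1397) = 1054/1581 = 0.66667.
SE = √(p̂(1−p̂)(1/n₁+1/n₂)) = √(0.66667·0.33333·0.0061506) = √(0.0013668) = 0.03697.
z = (0.57065 − 0.67931)/0.03697 = -0.10866/0.03697 = -2.939.
p-value = 2·P(Z > 2.939) ≈ 0.0033; since p < α = 0.05, reject H₀.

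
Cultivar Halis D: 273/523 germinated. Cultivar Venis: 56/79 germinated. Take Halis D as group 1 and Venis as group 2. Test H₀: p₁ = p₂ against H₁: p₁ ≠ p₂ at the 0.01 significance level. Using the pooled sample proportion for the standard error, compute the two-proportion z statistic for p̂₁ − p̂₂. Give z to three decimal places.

p̂₁ = 273/523 = 0.52199, p̂₂ = 56/79 = 0.70886.
Pooled p̂ = (273+56)/(523+79) = 329/602 = 0.54651.
SE = √(0.247837 × 0.0145703) = 0.06009.
z = (0.52199 − 0.70886)/0.06009 = -0.18687/0.06009 = -3.110.
Two-sided p-value ≈ 2·Φ(−3.110) = 0.0019; since p < α = 0.01, reject H₀.

z = -3.110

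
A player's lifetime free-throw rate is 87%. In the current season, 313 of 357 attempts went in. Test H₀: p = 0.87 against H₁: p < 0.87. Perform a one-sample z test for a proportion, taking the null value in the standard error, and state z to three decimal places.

p̂ = 313/357 ≈ 0.87675.
SE = √(p₀(1−p₀)/n) = √(0.1131/357) = 0.01780.
z = (0.87675 − 0.87)/0.01780 = 0.00675/0.01780 = 0.379.
p-value = P(Z < 0.379) ≈ 0.6478.

z = 0.379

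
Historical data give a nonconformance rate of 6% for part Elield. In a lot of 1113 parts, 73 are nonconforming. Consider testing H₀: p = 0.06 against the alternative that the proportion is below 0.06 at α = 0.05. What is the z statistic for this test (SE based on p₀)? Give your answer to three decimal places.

z = 0.785

p̂ = 73/1113 = 0.06559.
Under H₀, SE = √(0.06·0.94/1113) = √(5.06739e-05) = 0.00712.
z = (0.06559 − 0.06)/0.00712 = 0.00559/0.00712 = 0.785.
p-value = P(Z < 0.785) ≈ 0.7838. With α = 0.05, fail to reject H₀.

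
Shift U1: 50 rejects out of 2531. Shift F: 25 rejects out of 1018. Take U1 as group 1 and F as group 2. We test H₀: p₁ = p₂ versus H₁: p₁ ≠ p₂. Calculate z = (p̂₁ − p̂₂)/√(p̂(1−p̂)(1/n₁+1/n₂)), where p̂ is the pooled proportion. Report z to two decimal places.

p̂₁ = 50/2531 ≈ 0.01976, p̂₂ = 25/1018 ≈ 0.02456.
Pooled p̂ = (50+25)/(2531+1018) = 75/3549 = 0.02113.
SE = √(0.0206861 × 0.00137742) = 0.00534.
z = (0.01976 − 0.02456)/0.00534 = -0.00480/0.00534 = -0.90.

z = -0.90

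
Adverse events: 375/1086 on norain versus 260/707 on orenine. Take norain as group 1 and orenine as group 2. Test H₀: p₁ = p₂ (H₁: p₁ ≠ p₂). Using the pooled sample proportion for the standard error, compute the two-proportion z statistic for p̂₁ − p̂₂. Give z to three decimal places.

z = -0.971

p̂₁ = 375/1086 = 0.34530, p̂₂ = 260/707 = 0.36775.
Pooled p̂ = (375+260)/(1086+707) = 635/1793 = 0.35416.
SE = √(p̂(1−p̂)(1/n₁+1/n₂)) = √(0.35416·0.64584·0.00233524) = √(0.000534137) = 0.02311.
z = (0.34530 − 0.36775)/0.02311 = -0.02245/0.02311 = -0.971.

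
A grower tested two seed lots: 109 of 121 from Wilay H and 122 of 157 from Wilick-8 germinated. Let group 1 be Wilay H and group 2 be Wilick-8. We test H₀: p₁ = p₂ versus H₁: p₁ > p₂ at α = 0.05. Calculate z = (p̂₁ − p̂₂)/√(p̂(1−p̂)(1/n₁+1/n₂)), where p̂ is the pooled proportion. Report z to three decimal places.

z = 2.729

p̂₁ = 109/121 ≈ 0.900826, p̂₂ = 122/157 ≈ 0.777070.
Pooled p̂ = (109+122)/(121+157) = 231/278 = 0.830935.
SE = √(0.140482 × 0.0146339) = 0.045341.
z = (0.900826 − 0.777070)/0.045341 = 0.123756/0.045341 = 2.729.
p-value = P(Z > 2.729) ≈ 0.0032, so at α = 0.05 we reject H₀.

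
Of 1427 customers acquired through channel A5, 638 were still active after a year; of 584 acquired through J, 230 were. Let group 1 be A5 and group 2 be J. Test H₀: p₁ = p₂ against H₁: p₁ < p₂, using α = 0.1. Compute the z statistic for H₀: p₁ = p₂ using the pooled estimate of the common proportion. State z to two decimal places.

z = 2.19

p̂₁ = 638/1427 ≈ 0.4471, p̂₂ = 230/584 ≈ 0.3938.
Pooled p̂ = (638+230)/(1427+584) = 868/2011 = 0.4316.
SE = √(0.245325 × 0.0024131) = 0.0243.
z = (0.4471 − 0.3938)/0.0243 = 0.0533/0.0243 = 2.19.
p-value = P(Z < 2.189) ≈ 0.9857; since p > α = 0.1, fail to reject H₀.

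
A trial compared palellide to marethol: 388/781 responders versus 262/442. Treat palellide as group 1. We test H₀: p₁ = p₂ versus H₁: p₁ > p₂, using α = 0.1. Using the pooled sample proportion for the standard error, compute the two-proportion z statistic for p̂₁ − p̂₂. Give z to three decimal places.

p̂₁ = 388/781 = 0.49680, p̂₂ = 262/442 = 0.59276.
Pooled p̂ = (388+262)/(781+442) = 650/1223 = 0.53148.
SE = √(0.249009 × 0.00354285) = 0.02970.
z = (0.49680 − 0.59276)/0.02970 = -0.09596/0.02970 = -3.231.
p-value = P(Z > -3.231) ≈ 0.9994, so at α = 0.1 we fail to reject H₀.

z = -3.231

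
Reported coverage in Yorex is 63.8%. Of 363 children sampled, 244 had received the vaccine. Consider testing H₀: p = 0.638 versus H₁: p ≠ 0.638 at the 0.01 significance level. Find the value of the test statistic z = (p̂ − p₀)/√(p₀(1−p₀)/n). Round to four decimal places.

z = 1.3549

p̂ = 244/363 = 0.672176.
Standard error under H₀: √(0.638×0.362/363) = 0.025224.
z = (0.672176 − 0.638)/0.025224 = 0.034176/0.025224 = 1.3549.
Two-sided p-value ≈ 2·Φ(−1.355) = 0.1754, so at α = 0.01 we fail to reject H₀.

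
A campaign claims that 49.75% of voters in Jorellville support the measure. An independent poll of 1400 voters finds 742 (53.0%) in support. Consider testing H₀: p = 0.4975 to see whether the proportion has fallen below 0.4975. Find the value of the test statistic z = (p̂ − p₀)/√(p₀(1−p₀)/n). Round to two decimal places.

p̂ = 742/1400 ≈ 0.5300.
SE = √(p₀(1−p₀)/n) = √(0.24999/1400) = 0.0134.
z = (0.5300 − 0.4975)/0.0134 = 0.0325/0.0134 = 2.43.

z = 2.43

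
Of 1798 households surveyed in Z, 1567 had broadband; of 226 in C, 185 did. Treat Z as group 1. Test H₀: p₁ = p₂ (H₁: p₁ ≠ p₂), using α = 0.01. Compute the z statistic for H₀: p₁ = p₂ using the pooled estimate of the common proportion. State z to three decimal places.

p̂₁ = 1567/1798 ≈ 0.87152, p̂₂ = 185/226 ≈ 0.81858.
Pooled p̂ = (1567+185)/(1798+226) = 1752/2024 = 0.86561.
SE = √(0.116327 × 0.00498095) = 0.02407.
z = (0.87152 − 0.81858)/0.02407 = 0.05294/0.02407 = 2.199.
p-value = 2·P(Z > 2.199) ≈ 0.0279. With α = 0.01, fail to reject H₀.

z = 2.199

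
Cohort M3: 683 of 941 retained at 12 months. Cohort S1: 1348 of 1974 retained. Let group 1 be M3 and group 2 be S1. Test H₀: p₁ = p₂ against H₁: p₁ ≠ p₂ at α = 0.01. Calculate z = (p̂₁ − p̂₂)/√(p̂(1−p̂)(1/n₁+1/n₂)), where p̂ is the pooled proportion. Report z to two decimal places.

z = 2.36

p̂₁ = 683/941 = 0.7258, p̂₂ = 1348/1974 = 0.6829.
Pooled p̂ = (683+1348)/(941+1974) = 2031/2915 = 0.6967.
SE = √(0.211293 × 0.00156928) = 0.0182.
z = (0.7258 − 0.6829)/0.0182 = 0.0429/0.0182 = 2.36.
Two-sided p-value ≈ 2·Φ(−2.358) = 0.0184; since p > α = 0.01, fail to reject H₀.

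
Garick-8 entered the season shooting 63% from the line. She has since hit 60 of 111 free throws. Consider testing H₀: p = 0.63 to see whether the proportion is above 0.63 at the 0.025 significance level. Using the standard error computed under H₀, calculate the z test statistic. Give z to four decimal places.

p̂ = 60/111 = 0.5405405.
Standard error under H₀: √(0.63×0.37/111) = 0.0458258.
z = (0.5405405 − 0.63)/0.0458258 = -0.0894595/0.0458258 = -1.9522.
p-value = P(Z > -1.952) ≈ 0.9745. With α = 0.025, fail to reject H₀.

z = -1.9522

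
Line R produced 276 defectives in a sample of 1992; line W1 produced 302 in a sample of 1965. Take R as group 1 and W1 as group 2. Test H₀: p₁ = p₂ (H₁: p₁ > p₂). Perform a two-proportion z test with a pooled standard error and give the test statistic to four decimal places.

p̂₁ = 276/1992 ≈ 0.138554, p̂₂ = 302/1965 ≈ 0.153690.
Pooled p̂ = (276+302)/(1992+1965) = 578/3957 = 0.146070.
SE = √(0.124734 × 0.00101091) = 0.011229.
z = (0.138554 − 0.153690)/0.011229 = -0.015136/0.011229 = -1.3479.

z = -1.3479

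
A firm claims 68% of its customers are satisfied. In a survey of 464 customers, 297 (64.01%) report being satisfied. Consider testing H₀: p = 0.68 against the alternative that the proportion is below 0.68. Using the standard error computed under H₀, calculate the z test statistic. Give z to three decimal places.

z = -1.843

p̂ = 297/464 = 0.64009.
Standard error under H₀: √(0.68×0.32/464) = 0.02166.
z = (0.64009 − 0.68)/0.02166 = -0.03991/0.02166 = -1.843.
p-value = P(Z < -1.843) ≈ 0.0327.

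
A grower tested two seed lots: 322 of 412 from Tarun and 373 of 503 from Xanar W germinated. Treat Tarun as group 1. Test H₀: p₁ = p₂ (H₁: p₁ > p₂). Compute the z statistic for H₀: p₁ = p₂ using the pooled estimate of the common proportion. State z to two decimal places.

p̂₁ = 322/412 ≈ 0.7816, p̂₂ = 373/503 ≈ 0.7416.
Pooled p̂ = (322+373)/(412+503) = 695/915 = 0.7596.
SE = √(p̂(1−p̂)(1/n₁+1/n₂)) = √(0.7596·0.2404·0.00441526) = √(0.000806346) = 0.0284.
z = (0.7816 − 0.7416)/0.0284 = 0.0400/0.0284 = 1.41.
p-value = P(Z > 1.409) ≈ 0.0795.

z = 1.41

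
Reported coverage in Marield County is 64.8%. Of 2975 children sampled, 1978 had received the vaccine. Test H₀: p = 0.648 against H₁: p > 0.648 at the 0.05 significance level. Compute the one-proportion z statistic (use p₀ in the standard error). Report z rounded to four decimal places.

p̂ = 1978/2975 = 0.664874.
SE = √(p₀(1−p₀)/n) = √(0.2281/2975) = 0.008756.
z = (0.664874 − 0.648)/0.008756 = 0.016874/0.008756 = 1.9271.
p-value = P(Z > 1.927) ≈ 0.0270; since p < α = 0.05, reject H₀.

z = 1.9271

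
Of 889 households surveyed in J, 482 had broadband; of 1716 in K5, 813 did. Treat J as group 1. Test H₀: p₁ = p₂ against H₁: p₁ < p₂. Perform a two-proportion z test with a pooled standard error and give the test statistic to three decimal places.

z = 3.311

p̂₁ = 482/889 = 0.54218, p̂₂ = 813/1716 = 0.47378.
Pooled p̂ = (482+813)/(889+1716) = 1295/2605 = 0.49712.
SE = √(0.249992 × 0.00170761) = 0.02066.
z = (0.54218 − 0.47378)/0.02066 = 0.06840/0.02066 = 3.311.
p-value = P(Z < 3.311) ≈ 0.9995.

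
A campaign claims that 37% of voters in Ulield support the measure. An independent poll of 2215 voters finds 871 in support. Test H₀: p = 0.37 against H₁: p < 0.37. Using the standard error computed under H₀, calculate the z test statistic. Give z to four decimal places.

p̂ = 871/2215 ≈ 0.3932280.
Under H₀, SE = √(0.37·0.63/2215) = √(0.000105237) = 0.0102585.
z = (0.3932280 − 0.37)/0.0102585 = 0.0232280/0.0102585 = 2.2643.

z = 2.2643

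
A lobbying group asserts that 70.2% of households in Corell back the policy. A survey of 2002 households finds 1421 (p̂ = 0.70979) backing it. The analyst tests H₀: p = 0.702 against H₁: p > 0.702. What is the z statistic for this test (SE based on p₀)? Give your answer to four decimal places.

z = 0.7621

p̂ = 1421/2002 = 0.709790.
Standard error under H₀: √(0.702×0.298/2002) = 0.010222.
z = (0.709790 − 0.702)/0.010222 = 0.007790/0.010222 = 0.7621.
p-value = P(Z > 0.762) ≈ 0.2230.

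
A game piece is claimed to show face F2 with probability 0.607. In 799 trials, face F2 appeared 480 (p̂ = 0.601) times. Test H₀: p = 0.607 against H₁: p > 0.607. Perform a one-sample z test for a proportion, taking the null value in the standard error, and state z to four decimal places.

p̂ = 480/799 ≈ 0.600751.
Standard error under H₀: √(0.607×0.393/799) = 0.017279.
z = (0.600751 − 0.607)/0.017279 = -0.006249/0.017279 = -0.3617.
p-value = P(Z > -0.362) ≈ 0.6412.

z = -0.3617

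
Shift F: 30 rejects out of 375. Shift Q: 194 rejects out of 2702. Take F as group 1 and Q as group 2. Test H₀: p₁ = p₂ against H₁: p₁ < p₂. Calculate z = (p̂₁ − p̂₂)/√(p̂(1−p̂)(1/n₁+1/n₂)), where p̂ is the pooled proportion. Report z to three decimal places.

z = 0.573

p̂₁ = 30/375 = 0.08000, p̂₂ = 194/2702 = 0.07180.
Pooled p̂ = (30+194)/(375+2702) = 224/3077 = 0.07280.
SE = √(p̂(1−p̂)(1/n₁+1/n₂)) = √(0.07280·0.92720·0.00303676) = √(0.000204977) = 0.01432.
z = (0.08000 − 0.07180)/0.01432 = 0.00820/0.01432 = 0.573.
p-value = P(Z < 0.573) ≈ 0.7166.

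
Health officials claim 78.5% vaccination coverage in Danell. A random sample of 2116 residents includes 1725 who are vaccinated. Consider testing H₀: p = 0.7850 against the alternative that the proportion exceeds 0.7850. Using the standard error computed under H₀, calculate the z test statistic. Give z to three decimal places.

p̂ = 1725/2116 = 0.815217.
Under H₀, SE = √(0.785·0.215/2116) = √(7.97613e-05) = 0.008931.
z = (0.815217 − 0.785)/0.008931 = 0.030217/0.008931 = 3.383.
p-value = P(Z > 3.383) ≈ 0.0004.

z = 3.383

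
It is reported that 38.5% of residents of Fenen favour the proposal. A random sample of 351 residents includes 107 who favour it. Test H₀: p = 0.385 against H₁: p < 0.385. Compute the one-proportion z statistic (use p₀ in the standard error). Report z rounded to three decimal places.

p̂ = 107/351 = 0.304843.
Standard error under H₀: √(0.385×0.615/351) = 0.025973.
z = (0.304843 − 0.385)/0.025973 = -0.080157/0.025973 = -3.086.

z = -3.086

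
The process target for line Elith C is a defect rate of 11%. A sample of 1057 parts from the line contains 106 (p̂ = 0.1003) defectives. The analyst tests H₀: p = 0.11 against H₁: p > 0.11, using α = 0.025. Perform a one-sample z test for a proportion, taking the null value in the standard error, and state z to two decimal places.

z = -1.01

p̂ = 106/1057 = 0.1003.
Standard error under H₀: √(0.11×0.89/1057) = 0.0096.
z = (0.1003 − 0.11)/0.0096 = -0.0097/0.0096 = -1.01.
p-value = P(Z > -1.010) ≈ 0.8437. With α = 0.025, fail to reject H₀.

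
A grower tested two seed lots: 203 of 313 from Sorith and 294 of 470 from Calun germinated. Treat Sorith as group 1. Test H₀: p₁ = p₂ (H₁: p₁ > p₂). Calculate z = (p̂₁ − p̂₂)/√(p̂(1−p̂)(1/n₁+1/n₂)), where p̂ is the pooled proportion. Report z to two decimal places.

p̂₁ = 203/313 = 0.6486, p̂₂ = 294/470 = 0.6255.
Pooled p̂ = (203+294)/(313+470) = 497/783 = 0.6347.
SE = √(0.231846 × 0.00532255) = 0.0351.
z = (0.6486 − 0.6255)/0.0351 = 0.0231/0.0351 = 0.66.

z = 0.66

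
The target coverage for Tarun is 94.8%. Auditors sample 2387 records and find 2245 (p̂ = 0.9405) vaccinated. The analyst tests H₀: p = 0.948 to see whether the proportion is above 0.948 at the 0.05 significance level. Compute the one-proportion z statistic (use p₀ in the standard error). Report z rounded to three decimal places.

p̂ = 2245/2387 ≈ 0.940511.
Standard error under H₀: √(0.948×0.052/2387) = 0.004544.
z = (0.940511 − 0.948)/0.004544 = -0.007489/0.004544 = -1.648.
p-value = P(Z > -1.648) ≈ 0.9503; since p > α = 0.05, fail to reject H₀.

z = -1.648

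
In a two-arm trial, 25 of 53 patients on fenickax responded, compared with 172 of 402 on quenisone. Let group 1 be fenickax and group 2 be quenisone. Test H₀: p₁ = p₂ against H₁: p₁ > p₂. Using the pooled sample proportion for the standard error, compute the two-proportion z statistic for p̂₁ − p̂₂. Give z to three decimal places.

p̂₁ = 25/53 = 0.47170, p̂₂ = 172/402 = 0.42786.
Pooled p̂ = (25+172)/(53+402) = 197/455 = 0.43297.
SE = √(p̂(1−p̂)(1/n₁+1/n₂)) = √(0.43297·0.56703·0.0213555) = √(0.00524291) = 0.07241.
z = (0.47170 − 0.42786)/0.07241 = 0.04384/0.07241 = 0.605.
p-value = P(Z > 0.605) ≈ 0.2724.

z = 0.605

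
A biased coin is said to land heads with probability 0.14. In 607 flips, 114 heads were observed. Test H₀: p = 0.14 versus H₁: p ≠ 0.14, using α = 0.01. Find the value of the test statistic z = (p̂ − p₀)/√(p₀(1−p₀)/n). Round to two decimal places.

z = 3.39

p̂ = 114/607 ≈ 0.1878.
Under H₀, SE = √(0.14·0.86/607) = √(0.000198353) = 0.0141.
z = (0.1878 − 0.14)/0.0141 = 0.0478/0.0141 = 3.39.
Two-sided p-value ≈ 2·Φ(−3.395) = 0.0007, so at α = 0.01 we reject H₀.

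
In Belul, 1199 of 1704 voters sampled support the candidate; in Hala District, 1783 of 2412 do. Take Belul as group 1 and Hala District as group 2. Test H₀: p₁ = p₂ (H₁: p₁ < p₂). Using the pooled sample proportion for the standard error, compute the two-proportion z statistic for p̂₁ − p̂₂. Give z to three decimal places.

z = -2.517

p̂₁ = 1199/1704 ≈ 0.703638, p̂₂ = 1783/2412 ≈ 0.739221.
Pooled p̂ = (1199+1783)/(1704+2412) = 2982/4116 = 0.724490.
SE = √(0.199604 × 0.00100145) = 0.014138.
z = (0.703638 − 0.739221)/0.014138 = -0.035583/0.014138 = -2.517.
p-value = P(Z < -2.517) ≈ 0.0059.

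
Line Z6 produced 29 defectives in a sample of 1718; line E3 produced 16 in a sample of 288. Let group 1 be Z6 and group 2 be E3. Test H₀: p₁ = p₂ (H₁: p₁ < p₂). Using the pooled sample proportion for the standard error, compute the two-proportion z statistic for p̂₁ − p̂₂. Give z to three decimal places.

z = -4.102

p̂₁ = 29/1718 ≈ 0.01688, p̂₂ = 16/288 ≈ 0.05556.
Pooled p̂ = (29+16)/(1718+288) = 45/2006 = 0.02243.
SE = √(p̂(1−p̂)(1/n₁+1/n₂)) = √(0.02243·0.97757·0.00405429) = √(8.89086e-05) = 0.00943.
z = (0.01688 − 0.05556)/0.00943 = -0.03868/0.00943 = -4.102.
p-value = P(Z < -4.102) ≈ 0.0000.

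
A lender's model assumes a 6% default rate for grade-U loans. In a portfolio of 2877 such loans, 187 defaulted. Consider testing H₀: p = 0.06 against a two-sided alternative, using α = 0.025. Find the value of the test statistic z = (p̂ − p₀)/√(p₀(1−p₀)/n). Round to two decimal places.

p̂ = 187/2877 = 0.06500.
Standard error under H₀: √(0.06×0.94/2877) = 0.00443.
z = (0.06500 − 0.06)/0.00443 = 0.00500/0.00443 = 1.13.
p-value = 2·P(Z > 1.129) ≈ 0.2589. With α = 0.025, fail to reject H₀.

z = 1.13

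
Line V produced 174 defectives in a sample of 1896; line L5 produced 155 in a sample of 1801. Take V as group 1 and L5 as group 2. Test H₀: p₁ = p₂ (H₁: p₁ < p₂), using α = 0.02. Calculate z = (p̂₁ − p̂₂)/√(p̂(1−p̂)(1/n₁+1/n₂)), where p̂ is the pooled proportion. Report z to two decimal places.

p̂₁ = 174/1896 = 0.0918, p̂₂ = 155/1801 = 0.0861.
Pooled p̂ = (174+155)/(1896+1801) = 329/3697 = 0.0890.
SE = √(p̂(1−p̂)(1/n₁+1/n₂)) = √(0.0890·0.9110·0.00108267) = √(8.77741e-05) = 0.0094.
z = (0.0918 − 0.0861)/0.0094 = 0.0057/0.0094 = 0.61.
p-value = P(Z < 0.609) ≈ 0.7289; since p > α = 0.02, fail to reject H₀.

z = 0.61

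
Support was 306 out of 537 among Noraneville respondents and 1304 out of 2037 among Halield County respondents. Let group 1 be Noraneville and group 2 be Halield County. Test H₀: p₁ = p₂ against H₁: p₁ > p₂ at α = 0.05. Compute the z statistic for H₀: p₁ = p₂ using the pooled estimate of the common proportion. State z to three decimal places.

p̂₁ = 306/537 = 0.56983, p̂₂ = 1304/2037 = 0.64016.
Pooled p̂ = (306+1304)/(537+2037) = 1610/2574 = 0.62549.
SE = √(0.234253 × 0.00235312) = 0.02348.
z = (0.56983 − 0.64016)/0.02348 = -0.07033/0.02348 = -2.995.
p-value = P(Z > -2.995) ≈ 0.9986. With α = 0.05, fail to reject H₀.

z = -2.995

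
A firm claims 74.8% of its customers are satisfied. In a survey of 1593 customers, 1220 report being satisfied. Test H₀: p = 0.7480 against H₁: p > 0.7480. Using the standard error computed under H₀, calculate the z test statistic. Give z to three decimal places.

p̂ = 1220/1593 = 0.76585.
Standard error under H₀: √(0.748×0.252/1593) = 0.01088.
z = (0.76585 − 0.748)/0.01088 = 0.01785/0.01088 = 1.641.

z = 1.641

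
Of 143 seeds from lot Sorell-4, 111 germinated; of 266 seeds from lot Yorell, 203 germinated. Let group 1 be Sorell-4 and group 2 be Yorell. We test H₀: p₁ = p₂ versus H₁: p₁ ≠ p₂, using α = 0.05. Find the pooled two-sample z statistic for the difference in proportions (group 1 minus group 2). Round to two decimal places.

z = 0.30

p̂₁ = 111/143 ≈ 0.7762, p̂₂ = 203/266 ≈ 0.7632.
Pooled p̂ = (111+203)/(143+266) = 314/409 = 0.7677.
SE = √(0.178323 × 0.0107524) = 0.0438.
z = (0.7762 − 0.7632)/0.0438 = 0.0130/0.0438 = 0.30.
p-value = 2·P(Z > 0.298) ≈ 0.7654, so at α = 0.05 we fail to reject H₀.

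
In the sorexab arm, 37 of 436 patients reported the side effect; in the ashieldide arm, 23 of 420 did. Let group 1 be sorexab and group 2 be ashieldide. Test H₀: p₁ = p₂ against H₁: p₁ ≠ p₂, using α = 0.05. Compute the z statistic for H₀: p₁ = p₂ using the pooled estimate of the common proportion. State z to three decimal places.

p̂₁ = 37/436 ≈ 0.08486, p̂₂ = 23/420 ≈ 0.05476.
Pooled p̂ = (37+23)/(436+420) = 60/856 = 0.07009.
SE = √(p̂(1−p̂)(1/n₁+1/n₂)) = √(0.07009·0.92991·0.00467453) = √(0.000304688) = 0.01746.
z = (0.08486 − 0.05476)/0.01746 = 0.03010/0.01746 = 1.724.
p-value = 2·P(Z > 1.724) ≈ 0.0846. With α = 0.05, fail to reject H₀.

z = 1.724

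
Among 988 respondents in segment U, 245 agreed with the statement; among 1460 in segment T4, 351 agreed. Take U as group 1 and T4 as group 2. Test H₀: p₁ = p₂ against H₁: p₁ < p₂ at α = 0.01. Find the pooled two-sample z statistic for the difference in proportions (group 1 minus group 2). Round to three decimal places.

p̂₁ = 245/988 ≈ 0.24798, p̂₂ = 351/1460 ≈ 0.24041.
Pooled p̂ = (245+351)/(988+1460) = 596/2448 = 0.24346.
SE = √(0.184189 × 0.00169708) = 0.01768.
z = (0.24798 − 0.24041)/0.01768 = 0.00757/0.01768 = 0.428.
p-value = P(Z < 0.428) ≈ 0.6656, so at α = 0.01 we fail to reject H₀.

z = 0.428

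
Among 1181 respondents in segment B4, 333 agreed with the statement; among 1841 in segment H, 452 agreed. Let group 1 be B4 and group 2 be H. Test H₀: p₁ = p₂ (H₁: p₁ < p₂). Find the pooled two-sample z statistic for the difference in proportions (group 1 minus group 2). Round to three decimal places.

p̂₁ = 333/1181 = 0.28196, p̂₂ = 452/1841 = 0.24552.
Pooled p̂ = (333+452)/(1181+1841) = 785/3022 = 0.25976.
SE = √(p̂(1−p̂)(1/n₁+1/n₂)) = √(0.25976·0.74024·0.00138992) = √(0.000267262) = 0.01635.
z = (0.28196 − 0.24552)/0.01635 = 0.03644/0.01635 = 2.229.
p-value = P(Z < 2.229) ≈ 0.9871.

z = 2.229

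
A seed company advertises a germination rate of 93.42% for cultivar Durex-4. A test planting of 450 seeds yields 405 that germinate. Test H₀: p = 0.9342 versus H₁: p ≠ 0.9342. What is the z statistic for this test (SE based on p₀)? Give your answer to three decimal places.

z = -2.926

p̂ = 405/450 = 0.90000.
Under H₀, SE = √(0.9342·0.0658/450) = √(0.000136601) = 0.01169.
z = (0.90000 − 0.9342)/0.01169 = -0.03420/0.01169 = -2.926.
p-value = 2·P(Z > 2.926) ≈ 0.0034.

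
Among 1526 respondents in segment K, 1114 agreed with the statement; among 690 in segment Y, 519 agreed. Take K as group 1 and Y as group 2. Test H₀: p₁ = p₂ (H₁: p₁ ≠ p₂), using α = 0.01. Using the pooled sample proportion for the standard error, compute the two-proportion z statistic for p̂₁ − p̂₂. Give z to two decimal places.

p̂₁ = 1114/1526 = 0.7300, p̂₂ = 519/690 = 0.7522.
Pooled p̂ = (1114+519)/(1526+690) = 1633/2216 = 0.7369.
SE = √(0.193872 × 0.00210458) = 0.0202.
z = (0.7300 − 0.7522)/0.0202 = -0.0222/0.0202 = -1.10.
p-value = 2·P(Z > 1.097) ≈ 0.2726; since p > α = 0.01, fail to reject H₀.

z = -1.10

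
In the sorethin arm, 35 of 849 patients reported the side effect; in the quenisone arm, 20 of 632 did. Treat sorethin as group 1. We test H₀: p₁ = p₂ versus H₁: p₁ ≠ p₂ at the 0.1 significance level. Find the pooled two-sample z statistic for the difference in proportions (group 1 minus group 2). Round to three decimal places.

z = 0.964

p̂₁ = 35/849 ≈ 0.04122, p̂₂ = 20/632 ≈ 0.03165.
Pooled p̂ = (35+20)/(849+632) = 55/1481 = 0.03714.
SE = √(0.0357579 × 0.00276013) = 0.00993.
z = (0.04122 − 0.03165)/0.00993 = 0.00957/0.00993 = 0.964.
Two-sided p-value ≈ 2·Φ(−0.964) = 0.3349, so at α = 0.1 we fail to reject H₀.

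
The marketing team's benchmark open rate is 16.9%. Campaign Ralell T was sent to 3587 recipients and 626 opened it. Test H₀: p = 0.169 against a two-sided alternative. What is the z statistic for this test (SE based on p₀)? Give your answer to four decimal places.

z = 0.8820

p̂ = 626/3587 ≈ 0.1745191.
Standard error under H₀: √(0.169×0.831/3587) = 0.0062572.
z = (0.1745191 − 0.169)/0.0062572 = 0.0055191/0.0062572 = 0.8820.
Two-sided p-value ≈ 2·Φ(−0.882) = 0.3778.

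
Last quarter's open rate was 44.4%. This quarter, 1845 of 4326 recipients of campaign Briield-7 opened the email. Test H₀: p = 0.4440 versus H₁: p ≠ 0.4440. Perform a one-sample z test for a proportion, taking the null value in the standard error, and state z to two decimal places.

z = -2.32

p̂ = 1845/4326 ≈ 0.42649.
Under H₀, SE = √(0.444·0.556/4326) = √(5.70652e-05) = 0.00755.
z = (0.42649 − 0.444)/0.00755 = -0.01751/0.00755 = -2.32.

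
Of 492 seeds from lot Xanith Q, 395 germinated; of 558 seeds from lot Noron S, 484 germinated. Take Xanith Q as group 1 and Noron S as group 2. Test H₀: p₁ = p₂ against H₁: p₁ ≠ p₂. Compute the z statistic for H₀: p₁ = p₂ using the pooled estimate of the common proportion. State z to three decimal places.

z = -2.826

p̂₁ = 395/492 ≈ 0.802846, p̂₂ = 484/558 ≈ 0.867384.
Pooled p̂ = (395+484)/(492+558) = 879/1050 = 0.837143.
SE = √(0.136335 × 0.00382464) = 0.022835.
z = (0.802846 − 0.867384)/0.022835 = -0.064538/0.022835 = -2.826.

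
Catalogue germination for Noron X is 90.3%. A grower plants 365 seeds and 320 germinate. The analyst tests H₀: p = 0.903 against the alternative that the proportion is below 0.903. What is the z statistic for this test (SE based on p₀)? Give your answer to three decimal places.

p̂ = 320/365 = 0.87671.
Standard error under H₀: √(0.903×0.097/365) = 0.01549.
z = (0.87671 − 0.903)/0.01549 = -0.02629/0.01549 = -1.697.

z = -1.697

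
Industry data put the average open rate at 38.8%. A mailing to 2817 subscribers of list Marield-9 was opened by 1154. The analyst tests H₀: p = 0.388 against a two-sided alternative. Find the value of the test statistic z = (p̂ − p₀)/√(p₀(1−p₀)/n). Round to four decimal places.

z = 2.3587

p̂ = 1154/2817 ≈ 0.4096557.
SE = √(p₀(1−p₀)/n) = √(0.23746/2817) = 0.0091812.
z = (0.4096557 − 0.388)/0.0091812 = 0.0216557/0.0091812 = 2.3587.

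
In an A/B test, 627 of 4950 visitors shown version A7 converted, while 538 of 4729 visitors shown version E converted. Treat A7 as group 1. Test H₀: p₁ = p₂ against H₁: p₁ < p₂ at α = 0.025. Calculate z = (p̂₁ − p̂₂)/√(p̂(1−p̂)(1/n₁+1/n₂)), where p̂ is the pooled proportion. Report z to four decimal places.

p̂₁ = 627/4950 ≈ 0.1266667, p̂₂ = 538/4729 ≈ 0.1137661.
Pooled p̂ = (627+538)/(4950+4729) = 1165/9679 = 0.1203637.
SE = √(p̂(1−p̂)(1/n₁+1/n₂)) = √(0.1203637·0.8796363·0.000413481) = √(4.37779e-05) = 0.0066165.
z = (0.1266667 − 0.1137661)/0.0066165 = 0.0129006/0.0066165 = 1.9498.
p-value = P(Z < 1.950) ≈ 0.9744. With α = 0.025, fail to reject H₀.

z = 1.9498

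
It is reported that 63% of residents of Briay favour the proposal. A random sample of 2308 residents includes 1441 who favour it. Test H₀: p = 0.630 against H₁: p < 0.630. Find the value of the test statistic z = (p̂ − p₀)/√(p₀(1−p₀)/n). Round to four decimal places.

p̂ = 1441/2308 ≈ 0.624350.
SE = √(p₀(1−p₀)/n) = √(0.2331/2308) = 0.010050.
z = (0.624350 − 0.63)/0.010050 = -0.005650/0.010050 = -0.5622.

z = -0.5622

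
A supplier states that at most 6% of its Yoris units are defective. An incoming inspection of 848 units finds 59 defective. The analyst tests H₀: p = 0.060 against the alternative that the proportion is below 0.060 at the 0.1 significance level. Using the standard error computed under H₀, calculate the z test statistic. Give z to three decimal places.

p̂ = 59/848 ≈ 0.06958.
SE = √(p₀(1−p₀)/n) = √(0.0564/848) = 0.00816.
z = (0.06958 − 0.06)/0.00816 = 0.00958/0.00816 = 1.174.
p-value = P(Z < 1.174) ≈ 0.8798; since p > α = 0.1, fail to reject H₀.

z = 1.174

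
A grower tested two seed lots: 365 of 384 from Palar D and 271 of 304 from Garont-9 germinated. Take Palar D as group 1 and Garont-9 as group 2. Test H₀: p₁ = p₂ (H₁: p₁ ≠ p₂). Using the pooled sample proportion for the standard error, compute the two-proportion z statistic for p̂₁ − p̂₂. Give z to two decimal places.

z = 2.91

p̂₁ = 365/384 = 0.9505, p̂₂ = 271/304 = 0.8914.
Pooled p̂ = (365+271)/(384+304) = 636/688 = 0.9244.
SE = √(0.0698688 × 0.00589364) = 0.0203.
z = (0.9505 − 0.8914)/0.0203 = 0.0591/0.0203 = 2.91.
p-value = 2·P(Z > 2.911) ≈ 0.0036.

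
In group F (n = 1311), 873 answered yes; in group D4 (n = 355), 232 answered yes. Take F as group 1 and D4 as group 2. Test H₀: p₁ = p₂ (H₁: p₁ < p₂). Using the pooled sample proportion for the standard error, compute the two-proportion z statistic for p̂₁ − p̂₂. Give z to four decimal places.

p̂₁ = 873/1311 ≈ 0.665904, p̂₂ = 232/355 ≈ 0.653521.
Pooled p̂ = (873+232)/(1311+355) = 1105/1666 = 0.663265.
SE = √(p̂(1−p̂)(1/n₁+1/n₂)) = √(0.663265·0.336735·0.00357968) = √(0.000799501) = 0.028275.
z = (0.665904 − 0.653521)/0.028275 = 0.012383/0.028275 = 0.4379.

z = 0.4379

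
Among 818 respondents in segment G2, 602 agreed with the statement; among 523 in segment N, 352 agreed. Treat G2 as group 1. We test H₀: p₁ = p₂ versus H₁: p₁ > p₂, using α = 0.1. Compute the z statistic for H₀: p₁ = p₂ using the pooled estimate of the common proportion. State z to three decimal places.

z = 2.480

p̂₁ = 602/818 ≈ 0.735941, p̂₂ = 352/523 ≈ 0.673040.
Pooled p̂ = (602+352)/(818+523) = 954/1341 = 0.711409.
SE = √(p̂(1−p̂)(1/n₁+1/n₂)) = √(0.711409·0.288591·0.00313454) = √(0.00064354) = 0.025368.
z = (0.735941 − 0.673040)/0.025368 = 0.062901/0.025368 = 2.480.
p-value = P(Z > 2.480) ≈ 0.0066. With α = 0.1, reject H₀.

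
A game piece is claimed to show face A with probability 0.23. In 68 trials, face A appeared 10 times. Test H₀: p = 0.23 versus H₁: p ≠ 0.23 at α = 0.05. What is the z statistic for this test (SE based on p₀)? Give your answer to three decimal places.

z = -1.625

p̂ = 10/68 ≈ 0.14706.
SE = √(p₀(1−p₀)/n) = √(0.1771/68) = 0.05103.
z = (0.14706 − 0.23)/0.05103 = -0.08294/0.05103 = -1.625.
p-value = 2·P(Z > 1.625) ≈ 0.1041. With α = 0.05, fail to reject H₀.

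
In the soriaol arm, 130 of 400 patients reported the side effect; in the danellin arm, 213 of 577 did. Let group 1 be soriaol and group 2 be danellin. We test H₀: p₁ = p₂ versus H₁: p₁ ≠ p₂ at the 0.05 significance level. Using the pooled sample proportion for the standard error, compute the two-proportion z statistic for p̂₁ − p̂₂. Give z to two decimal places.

z = -1.42

p̂₁ = 130/400 = 0.3250, p̂₂ = 213/577 = 0.3692.
Pooled p̂ = (130+213)/(400+577) = 343/977 = 0.3511.
SE = √(p̂(1−p̂)(1/n₁+1/n₂)) = √(0.3511·0.6489·0.0042331) = √(0.000964391) = 0.0311.
z = (0.3250 − 0.3692)/0.0311 = -0.0442/0.0311 = -1.42.
p-value = 2·P(Z > 1.422) ≈ 0.1551; since p > α = 0.05, fail to reject H₀.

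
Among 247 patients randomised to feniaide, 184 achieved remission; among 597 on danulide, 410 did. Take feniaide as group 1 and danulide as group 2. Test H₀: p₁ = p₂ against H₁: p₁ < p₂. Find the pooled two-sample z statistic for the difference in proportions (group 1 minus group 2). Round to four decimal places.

p̂₁ = 184/247 = 0.7449393, p̂₂ = 410/597 = 0.6867672.
Pooled p̂ = (184+410)/(247+597) = 594/844 = 0.7037915.
SE = √(0.208469 × 0.00572362) = 0.0345427.
z = (0.7449393 − 0.6867672)/0.0345427 = 0.0581721/0.0345427 = 1.6841.
p-value = P(Z < 1.684) ≈ 0.9539.

z = 1.6841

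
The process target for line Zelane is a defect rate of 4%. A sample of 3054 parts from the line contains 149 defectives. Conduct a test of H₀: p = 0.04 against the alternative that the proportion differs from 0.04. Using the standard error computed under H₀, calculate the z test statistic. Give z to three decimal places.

z = 2.478

p̂ = 149/3054 ≈ 0.048788.
Under H₀, SE = √(0.04·0.96/3054) = √(1.25737e-05) = 0.003546.
z = (0.048788 − 0.04)/0.003546 = 0.008788/0.003546 = 2.478.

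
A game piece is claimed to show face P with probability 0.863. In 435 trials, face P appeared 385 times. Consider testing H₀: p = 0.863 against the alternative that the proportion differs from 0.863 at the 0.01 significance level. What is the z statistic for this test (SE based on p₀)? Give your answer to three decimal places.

p̂ = 385/435 = 0.88506.
SE = √(p₀(1−p₀)/n) = √(0.11823/435) = 0.01649.
z = (0.88506 − 0.863)/0.01649 = 0.02206/0.01649 = 1.338.
Two-sided p-value ≈ 2·Φ(−1.338) = 0.1809, so at α = 0.01 we fail to reject H₀.

z = 1.338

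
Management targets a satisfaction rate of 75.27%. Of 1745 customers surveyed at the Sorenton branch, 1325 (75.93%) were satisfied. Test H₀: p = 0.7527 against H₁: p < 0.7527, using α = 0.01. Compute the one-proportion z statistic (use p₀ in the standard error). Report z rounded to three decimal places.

z = 0.640

p̂ = 1325/1745 = 0.75931.
Standard error under H₀: √(0.7527×0.2473/1745) = 0.01033.
z = (0.75931 − 0.7527)/0.01033 = 0.00661/0.01033 = 0.640.
p-value = P(Z < 0.640) ≈ 0.7390, so at α = 0.01 we fail to reject H₀.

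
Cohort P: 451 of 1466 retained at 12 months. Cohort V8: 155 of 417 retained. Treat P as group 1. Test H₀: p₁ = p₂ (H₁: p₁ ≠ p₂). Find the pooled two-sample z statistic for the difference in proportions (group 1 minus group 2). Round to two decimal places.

z = -2.47

p̂₁ = 451/1466 = 0.3076, p̂₂ = 155/417 = 0.3717.
Pooled p̂ = (451+155)/(1466+417) = 606/1883 = 0.3218.
SE = √(p̂(1−p̂)(1/n₁+1/n₂)) = √(0.3218·0.6782·0.00308021) = √(0.000672269) = 0.0259.
z = (0.3076 − 0.3717)/0.0259 = -0.0641/0.0259 = -2.47.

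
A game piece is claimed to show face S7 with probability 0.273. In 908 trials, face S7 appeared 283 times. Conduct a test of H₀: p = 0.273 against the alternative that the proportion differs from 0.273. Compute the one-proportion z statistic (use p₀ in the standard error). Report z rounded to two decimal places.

z = 2.62

p̂ = 283/908 = 0.31167.
SE = √(p₀(1−p₀)/n) = √(0.19847/908) = 0.01478.
z = (0.31167 − 0.273)/0.01478 = 0.03867/0.01478 = 2.62.
p-value = 2·P(Z > 2.616) ≈ 0.0089.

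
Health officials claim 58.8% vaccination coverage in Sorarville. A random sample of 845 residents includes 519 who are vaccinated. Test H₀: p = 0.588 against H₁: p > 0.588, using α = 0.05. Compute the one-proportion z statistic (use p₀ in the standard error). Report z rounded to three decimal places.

p̂ = 519/845 = 0.614201.
Under H₀, SE = √(0.588·0.412/845) = √(0.000286693) = 0.016932.
z = (0.614201 − 0.588)/0.016932 = 0.026201/0.016932 = 1.547.
p-value = P(Z > 1.547) ≈ 0.0609, so at α = 0.05 we fail to reject H₀.

z = 1.547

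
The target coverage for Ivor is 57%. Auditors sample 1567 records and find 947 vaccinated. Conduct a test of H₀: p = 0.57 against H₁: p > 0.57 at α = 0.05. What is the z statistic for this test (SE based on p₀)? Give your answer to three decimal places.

p̂ = 947/1567 ≈ 0.604340.
SE = √(p₀(1−p₀)/n) = √(0.2451/1567) = 0.012507.
z = (0.604340 − 0.57)/0.012507 = 0.034340/0.012507 = 2.746.
p-value = P(Z > 2.746) ≈ 0.0030. With α = 0.05, reject H₀.

z = 2.746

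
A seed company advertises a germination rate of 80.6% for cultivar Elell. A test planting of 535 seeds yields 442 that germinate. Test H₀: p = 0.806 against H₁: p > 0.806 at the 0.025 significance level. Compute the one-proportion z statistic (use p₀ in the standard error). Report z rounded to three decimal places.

z = 1.180

p̂ = 442/535 = 0.82617.
Under H₀, SE = √(0.806·0.194/535) = √(0.000292269) = 0.01710.
z = (0.82617 − 0.806)/0.01710 = 0.02017/0.01710 = 1.180.
p-value = P(Z > 1.180) ≈ 0.1191, so at α = 0.025 we fail to reject H₀.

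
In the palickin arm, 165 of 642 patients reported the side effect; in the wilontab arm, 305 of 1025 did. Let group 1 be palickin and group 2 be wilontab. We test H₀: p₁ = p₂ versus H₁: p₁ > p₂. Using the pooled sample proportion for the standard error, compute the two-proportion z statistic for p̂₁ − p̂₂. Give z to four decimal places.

p̂₁ = 165/642 = 0.2570093, p̂₂ = 305/1025 = 0.2975610.
Pooled p̂ = (165+305)/(642+1025) = 470/1667 = 0.2819436.
SE = √(0.202451 × 0.00253324) = 0.0226464.
z = (0.2570093 − 0.2975610)/0.0226464 = -0.0405517/0.0226464 = -1.7906.
p-value = P(Z > -1.791) ≈ 0.9633.

z = -1.7906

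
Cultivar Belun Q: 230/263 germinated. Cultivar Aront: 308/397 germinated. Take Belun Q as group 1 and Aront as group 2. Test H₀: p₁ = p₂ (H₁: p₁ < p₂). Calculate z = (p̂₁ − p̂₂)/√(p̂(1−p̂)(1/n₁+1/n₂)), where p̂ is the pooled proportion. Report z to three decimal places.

p̂₁ = 230/263 ≈ 0.87452, p̂₂ = 308/397 ≈ 0.77582.
Pooled p̂ = (230+308)/(263+397) = 538/660 = 0.81515.
SE = √(0.15068 × 0.00632117) = 0.03086.
z = (0.87452 − 0.77582)/0.03086 = 0.09870/0.03086 = 3.198.

z = 3.198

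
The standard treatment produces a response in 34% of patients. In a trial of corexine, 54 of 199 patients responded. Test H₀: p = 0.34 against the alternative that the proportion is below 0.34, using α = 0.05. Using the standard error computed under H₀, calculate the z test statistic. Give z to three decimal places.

p̂ = 54/199 = 0.27136.
Standard error under H₀: √(0.34×0.66/199) = 0.03358.
z = (0.27136 − 0.34)/0.03358 = -0.06864/0.03358 = -2.044.
p-value = P(Z < -2.044) ≈ 0.0205. With α = 0.05, reject H₀.

z = -2.044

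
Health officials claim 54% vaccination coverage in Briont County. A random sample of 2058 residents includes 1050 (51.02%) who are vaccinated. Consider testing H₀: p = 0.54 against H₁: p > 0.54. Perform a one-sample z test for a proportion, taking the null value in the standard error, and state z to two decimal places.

z = -2.71

p̂ = 1050/2058 ≈ 0.5102.
SE = √(p₀(1−p₀)/n) = √(0.2484/2058) = 0.0110.
z = (0.5102 − 0.54)/0.0110 = -0.0298/0.0110 = -2.71.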